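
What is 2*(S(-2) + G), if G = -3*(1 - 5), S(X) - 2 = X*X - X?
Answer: 40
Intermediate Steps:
S(X) = 2 + X**2 - X (S(X) = 2 + (X*X - X) = 2 + (X**2 - X) = 2 + X**2 - X)
G = 12 (G = -3*(-4) = 12)
2*(S(-2) + G) = 2*((2 + (-2)**2 - 1*(-2)) + 12) = 2*((2 + 4 + 2) + 12) = 2*(8 + 12) = 2*20 = 40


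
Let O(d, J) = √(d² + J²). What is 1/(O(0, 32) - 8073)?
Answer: -1/8041 ≈ -0.00012436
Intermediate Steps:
O(d, J) = √(J² + d²)
1/(O(0, 32) - 8073) = 1/(√(32² + 0²) - 8073) = 1/(√(1024 + 0) - 8073) = 1/(√1024 - 8073) = 1/(32 - 8073) = 1/(-8041) = -1/8041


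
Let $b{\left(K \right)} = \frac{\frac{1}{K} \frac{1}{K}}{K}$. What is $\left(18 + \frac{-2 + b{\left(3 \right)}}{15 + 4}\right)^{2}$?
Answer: $\frac{84290761}{263169} \approx 320.29$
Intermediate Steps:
$b{\left(K \right)} = \frac{1}{K^{3}}$ ($b{\left(K \right)} = \frac{1}{K^{2} K} = \frac{1}{K^{3}}$)
$\left(18 + \frac{-2 + b{\left(3 \right)}}{15 + 4}\right)^{2} = \left(18 + \frac{-2 + \frac{1}{27}}{15 + 4}\right)^{2} = \left(18 + \frac{-2 + \frac{1}{27}}{19}\right)^{2} = \left(18 - \frac{53}{513}\right)^{2} = \left(\frac{9181}{513}\right)^{2} = \frac{84290761}{263169}$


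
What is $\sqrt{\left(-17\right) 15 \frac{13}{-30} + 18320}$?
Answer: $\frac{\sqrt{73722}}{2} \approx 135.76$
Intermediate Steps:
$\sqrt{\left(-17\right) 15 \frac{13}{-30} + 18320} = \sqrt{- 255 \cdot 13 \left(- \frac{1}{30}\right) + 18320} = \sqrt{\left(-255\right) \left(- \frac{13}{30}\right) + 18320} = \sqrt{\frac{221}{2} + 18320} = \sqrt{\frac{36861}{2}} = \frac{\sqrt{73722}}{2}$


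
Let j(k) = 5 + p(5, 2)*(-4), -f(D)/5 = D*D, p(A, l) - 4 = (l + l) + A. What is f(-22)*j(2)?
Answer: 113740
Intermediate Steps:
p(A, l) = 4 + A + 2*l (p(A, l) = 4 + ((l + l) + A) = 4 + (2*l + A) = 4 + (A + 2*l) = 4 + A + 2*l)
f(D) = -5*D² (f(D) = -5*D*D = -5*D²)
j(k) = -47 (j(k) = 5 + (4 + 5 + 2*2)*(-4) = 5 + (4 + 5 + 4)*(-4) = 5 + 13*(-4) = 5 - 52 = -47)
f(-22)*j(2) = -5*(-22)²*(-47) = -5*484*(-47) = -2420*(-47) = 113740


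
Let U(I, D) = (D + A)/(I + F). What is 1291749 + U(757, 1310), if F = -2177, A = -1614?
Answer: 458570971/355 ≈ 1.2918e+6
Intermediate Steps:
U(I, D) = (-1614 + D)/(-2177 + I) (U(I, D) = (D - 1614)/(I - 2177) = (-1614 + D)/(-2177 + I))
1291749 + U(757, 1310) = 1291749 + (-1614 + 1310)/(-2177 + 757) = 1291749 - 304/(-1420) = 1291749 - 1/1420*(-304) = 1291749 + 76/355 = 458570971/355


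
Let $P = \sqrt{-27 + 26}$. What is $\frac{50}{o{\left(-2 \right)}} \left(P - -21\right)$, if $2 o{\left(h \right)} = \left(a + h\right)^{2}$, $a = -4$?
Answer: $\frac{175}{3} + \frac{25 i}{9} \approx 58.333 + 2.7778 i$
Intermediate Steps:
$P = i$ ($P = \sqrt{-1} = i \approx 1.0 i$)
$o{\left(h \right)} = \frac{\left(-4 + h\right)^{2}}{2}$
$\frac{50}{o{\left(-2 \right)}} \left(P - -21\right) = \frac{50}{\frac{1}{2} \left(-4 - 2\right)^{2}} \left(i - -21\right) = \frac{50}{\frac{1}{2} \left(-6\right)^{2}} \left(i + \left(-1 + 22\right)\right) = \frac{50}{\frac{1}{2} \cdot 36} \left(i + 21\right) = \frac{50}{18} \left(21 + i\right) = 50 \cdot \frac{1}{18} \left(21 + i\right) = \frac{25 \left(21 + i\right)}{9} = \frac{175}{3} + \frac{25 i}{9}$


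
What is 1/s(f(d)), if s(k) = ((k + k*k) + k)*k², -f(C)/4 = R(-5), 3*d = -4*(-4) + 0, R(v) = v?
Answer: 1/176000 ≈ 5.6818e-6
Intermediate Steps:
d = 16/3 (d = (-4*(-4) + 0)/3 = (16 + 0)/3 = (⅓)*16 = 16/3 ≈ 5.3333)
f(C) = 20 (f(C) = -4*(-5) = 20)
s(k) = k²*(k² + 2*k) (s(k) = ((k + k²) + k)*k² = (k² + 2*k)*k² = k²*(k² + 2*k))
1/s(f(d)) = 1/(20³*(2 + 20)) = 1/(8000*22) = 1/176000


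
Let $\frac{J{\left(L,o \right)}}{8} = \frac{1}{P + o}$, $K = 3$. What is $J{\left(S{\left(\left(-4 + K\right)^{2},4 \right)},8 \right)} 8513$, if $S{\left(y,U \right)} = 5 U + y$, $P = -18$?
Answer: $- \frac{34052}{5} \approx -6810.4$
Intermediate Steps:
$S{\left(y,U \right)} = y + 5 U$
$J{\left(L,o \right)} = \frac{8}{-18 + o}$
$J{\left(S{\left(\left(-4 + K\right)^{2},4 \right)},8 \right)} 8513 = \frac{8}{-18 + 8} \cdot 8513 = \frac{8}{-10} \cdot 8513 = 8 \left(- \frac{1}{10}\right) 8513 = \left(- \frac{4}{5}\right) 8513 = - \frac{34052}{5}$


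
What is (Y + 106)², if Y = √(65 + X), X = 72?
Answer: (106 + √137)² ≈ 13854.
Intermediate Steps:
Y = √137 (Y = √(65 + 72) = √137 ≈ 11.705)
(Y + 106)² = (√137 + 106)² = (106 + √137)²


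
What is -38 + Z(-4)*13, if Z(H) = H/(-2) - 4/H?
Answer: 1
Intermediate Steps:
Z(H) = -4/H - H/2 (Z(H) = H*(-½) - 4/H = -H/2 - 4/H = -4/H - H/2)
-38 + Z(-4)*13 = -38 + (-4/(-4) - ½*(-4))*13 = -38 + (-4*(-¼) + 2)*13 = -38 + (1 + 2)*13 = -38 + 3*13 = -38 + 39 = 1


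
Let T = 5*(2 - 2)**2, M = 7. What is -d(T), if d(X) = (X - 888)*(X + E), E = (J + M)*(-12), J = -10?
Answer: 31968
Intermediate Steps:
T = 0 (T = 5*0**2 = 5*0 = 0)
E = 36 (E = (-10 + 7)*(-12) = -3*(-12) = 36)
d(X) = (-888 + X)*(36 + X) (d(X) = (X - 888)*(X + 36) = (-888 + X)*(36 + X))
-d(T) = -(-31968 + 0**2 - 852*0) = -(-31968 + 0 + 0) = -1*(-31968) = 31968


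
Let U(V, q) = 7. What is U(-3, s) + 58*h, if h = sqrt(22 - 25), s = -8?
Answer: 7 + 58*I*sqrt(3) ≈ 7.0 + 100.46*I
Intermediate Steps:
h = I*sqrt(3) (h = sqrt(-3) = I*sqrt(3) ≈ 1.732*I)
U(-3, s) + 58*h = 7 + 58*(I*sqrt(3)) = 7 + 58*I*sqrt(3)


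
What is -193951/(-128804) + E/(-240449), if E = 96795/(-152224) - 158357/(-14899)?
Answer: 26441328418515003793/17560326399512806624 ≈ 1.5057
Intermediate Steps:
E = 22663587263/2267985376 (E = 96795*(-1/152224) - 158357*(-1/14899) = -96795/152224 + 158357/14899 = 22663587263/2267985376 ≈ 9.9928)
-193951/(-128804) + E/(-240449) = -193951/(-128804) + (22663587263/2267985376)/(-240449) = -193951*(-1/128804) + (22663587263/2267985376)*(-1/240449) = 193951/128804 - 22663587263/545334815673824 = 26441328418515003793/17560326399512806624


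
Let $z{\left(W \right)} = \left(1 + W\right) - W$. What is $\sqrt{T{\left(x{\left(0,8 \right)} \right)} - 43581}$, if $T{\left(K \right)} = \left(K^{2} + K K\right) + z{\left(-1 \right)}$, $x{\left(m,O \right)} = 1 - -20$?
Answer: $i \sqrt{42698} \approx 206.64 i$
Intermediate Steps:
$z{\left(W \right)} = 1$
$x{\left(m,O \right)} = 21$ ($x{\left(m,O \right)} = 1 + 20 = 21$)
$T{\left(K \right)} = 1 + 2 K^{2}$ ($T{\left(K \right)} = \left(K^{2} + K K\right) + 1 = \left(K^{2} + K^{2}\right) + 1 = 2 K^{2} + 1 = 1 + 2 K^{2}$)
$\sqrt{T{\left(x{\left(0,8 \right)} \right)} - 43581} = \sqrt{\left(1 + 2 \cdot 21^{2}\right) - 43581} = \sqrt{\left(1 + 2 \cdot 441\right) - 43581} = \sqrt{\left(1 + 882\right) - 43581} = \sqrt{883 - 43581} = \sqrt{-42698} = i \sqrt{42698}$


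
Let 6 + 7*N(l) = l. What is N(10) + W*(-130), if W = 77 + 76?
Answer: -139226/7 ≈ -19889.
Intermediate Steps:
N(l) = -6/7 + l/7
W = 153
N(10) + W*(-130) = (-6/7 + (⅐)*10) + 153*(-130) = (-6/7 + 10/7) - 19890 = 4/7 - 19890 = -139226/7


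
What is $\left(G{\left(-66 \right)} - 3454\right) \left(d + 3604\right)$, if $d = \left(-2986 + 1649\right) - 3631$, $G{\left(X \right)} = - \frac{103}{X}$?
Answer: $\frac{14127382}{3} \approx 4.7091 \cdot 10^{6}$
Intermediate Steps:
$d = -4968$ ($d = -1337 - 3631 = -4968$)
$\left(G{\left(-66 \right)} - 3454\right) \left(d + 3604\right) = \left(- \frac{103}{-66} - 3454\right) \left(-4968 + 3604\right) = \left(\left(-103\right) \left(- \frac{1}{66}\right) - 3454\right) \left(-1364\right) = \left(\frac{103}{66} - 3454\right) \left(-1364\right) = \left(- \frac{227861}{66}\right) \left(-1364\right) = \frac{14127382}{3}$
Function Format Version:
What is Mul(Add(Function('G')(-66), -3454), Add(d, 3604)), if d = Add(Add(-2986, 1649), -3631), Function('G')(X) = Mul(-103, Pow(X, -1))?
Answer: Rational(14127382, 3) ≈ 4.7091e+6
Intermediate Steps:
d = -4968 (d = Add(-1337, -3631) = -4968)
Mul(Add(Function('G')(-66), -3454), Add(d, 3604)) = Mul(Add(Mul(-103, Pow(-66, -1)), -3454), Add(-4968, 3604)) = Mul(Add(Mul(-103, Rational(-1, 66)), -3454), -1364) = Mul(Add(Rational(103, 66), -3454), -1364) = Mul(Rational(-227861, 66), -1364) = Rational(14127382, 3)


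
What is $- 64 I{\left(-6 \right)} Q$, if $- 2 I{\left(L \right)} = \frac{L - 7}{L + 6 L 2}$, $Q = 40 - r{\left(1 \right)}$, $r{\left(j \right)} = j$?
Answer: $208$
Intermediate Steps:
$Q = 39$ ($Q = 40 - 1 = 39$)
$I{\left(L \right)} = - \frac{-7 + L}{26 L}$ ($I{\left(L \right)} = - \frac{\left(L - 7\right) \frac{1}{L + 6 L 2}}{2} = - \frac{\left(-7 + L\right) \frac{1}{L + 12 L}}{2} = - \frac{\left(-7 + L\right) \frac{1}{13 L}}{2} = - \frac{\frac{1}{13} \frac{1}{L} \left(-7 + L\right)}{2} = - \frac{-7 + L}{26 L}$)
$- 64 I{\left(-6 \right)} Q = - 64 \frac{7 - -6}{26 \left(-6\right)} 39 = - 64 \cdot \frac{1}{26} \left(- \frac{1}{6}\right) \left(7 + 6\right) 39 = - 64 \cdot \frac{1}{26} \left(- \frac{1}{6}\right) 13 \cdot 39 = \left(-64\right) \left(- \frac{1}{12}\right) 39 = \frac{16}{3} \cdot 39 = 208$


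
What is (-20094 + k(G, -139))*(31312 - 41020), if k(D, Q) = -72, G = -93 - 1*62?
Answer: 195771528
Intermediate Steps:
G = -155 (G = -93 - 62 = -155)
(-20094 + k(G, -139))*(31312 - 41020) = (-20094 - 72)*(31312 - 41020) = -20166*(-9708) = 195771528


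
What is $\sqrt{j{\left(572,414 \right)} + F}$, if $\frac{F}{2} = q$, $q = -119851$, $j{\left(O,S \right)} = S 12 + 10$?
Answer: $2 i \sqrt{58681} \approx 484.48 i$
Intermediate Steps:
$j{\left(O,S \right)} = 10 + 12 S$ ($j{\left(O,S \right)} = 12 S + 10 = 10 + 12 S$)
$F = -239702$ ($F = 2 \left(-119851\right) = -239702$)
$\sqrt{j{\left(572,414 \right)} + F} = \sqrt{\left(10 + 12 \cdot 414\right) - 239702} = \sqrt{\left(10 + 4968\right) - 239702} = \sqrt{4978 - 239702} = \sqrt{-234724} = 2 i \sqrt{58681}$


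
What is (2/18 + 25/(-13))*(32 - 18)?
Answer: -2968/117 ≈ -25.368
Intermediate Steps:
(2/18 + 25/(-13))*(32 - 18) = (2*(1/18) + 25*(-1/13))*14 = (⅑ - 25/13)*14 = -212/117*14 = -2968/117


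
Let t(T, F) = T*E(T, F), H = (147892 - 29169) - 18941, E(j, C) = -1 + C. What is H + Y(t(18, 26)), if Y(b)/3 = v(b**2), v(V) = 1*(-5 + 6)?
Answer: 99785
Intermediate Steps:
v(V) = 1 (v(V) = 1*1 = 1)
H = 99782 (H = 118723 - 18941 = 99782)
t(T, F) = T*(-1 + F)
Y(b) = 3 (Y(b) = 3*1 = 3)
H + Y(t(18, 26)) = 99782 + 3 = 99785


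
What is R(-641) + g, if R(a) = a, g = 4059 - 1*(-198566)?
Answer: 201984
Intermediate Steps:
g = 202625 (g = 4059 + 198566 = 202625)
R(-641) + g = -641 + 202625 = 201984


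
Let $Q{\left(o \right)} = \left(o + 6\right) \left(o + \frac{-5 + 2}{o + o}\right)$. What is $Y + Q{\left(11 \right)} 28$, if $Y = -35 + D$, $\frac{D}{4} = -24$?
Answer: $\frac{55441}{11} \approx 5040.1$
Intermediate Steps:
$D = -96$ ($D = 4 \left(-24\right) = -96$)
$Y = -131$ ($Y = -35 - 96 = -131$)
$Q{\left(o \right)} = \left(6 + o\right) \left(o - \frac{3}{2 o}\right)$
$Y + Q{\left(11 \right)} 28 = -131 + \left(- \frac{3}{2} + 11^{2} - \frac{9}{11} + 6 \cdot 11\right) 28 = -131 + \left(- \frac{3}{2} + 121 - \frac{9}{11} + 66\right) 28 = -131 + \frac{4063}{22} \cdot 28 = -131 + \frac{56882}{11} = \frac{55441}{11}$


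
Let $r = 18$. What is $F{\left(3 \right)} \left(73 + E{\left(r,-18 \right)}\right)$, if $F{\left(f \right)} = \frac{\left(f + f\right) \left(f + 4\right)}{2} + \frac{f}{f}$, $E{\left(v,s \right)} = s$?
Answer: $1210$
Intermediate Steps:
$F{\left(f \right)} = 1 + f \left(4 + f\right)$ ($F{\left(f \right)} = 2 f \left(4 + f\right) \frac{1}{2} + 1 = f \left(4 + f\right) + 1 = 1 + f \left(4 + f\right)$)
$F{\left(3 \right)} \left(73 + E{\left(r,-18 \right)}\right) = \left(1 + 3^{2} + 4 \cdot 3\right) \left(73 - 18\right) = \left(1 + 9 + 12\right) 55 = 22 \cdot 55 = 1210$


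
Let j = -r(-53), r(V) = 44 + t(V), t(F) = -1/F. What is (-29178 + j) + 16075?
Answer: -696792/53 ≈ -13147.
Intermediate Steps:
r(V) = 44 - 1/V
j = -2333/53 (j = -(44 - 1/(-53)) = -(44 - 1*(-1/53)) = -(44 + 1/53) = -1*2333/53 = -2333/53 ≈ -44.019)
(-29178 + j) + 16075 = (-29178 - 2333/53) + 16075 = -1548767/53 + 16075 = -696792/53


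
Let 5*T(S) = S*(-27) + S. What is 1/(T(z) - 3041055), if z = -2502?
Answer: -5/15140223 ≈ -3.3025e-7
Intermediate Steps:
T(S) = -26*S/5 (T(S) = (S*(-27) + S)/5 = (-27*S + S)/5 = (-26*S)/5 = -26*S/5)
1/(T(z) - 3041055) = 1/(-26/5*(-2502) - 3041055) = 1/(65052/5 - 3041055) = 1/(-15140223/5) = -5/15140223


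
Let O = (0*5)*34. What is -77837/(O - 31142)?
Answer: 77837/31142 ≈ 2.4994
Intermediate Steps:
O = 0 (O = 0*34 = 0)
-77837/(O - 31142) = -77837/(0 - 31142) = -77837/(-31142) = -77837*(-1/31142) = 77837/31142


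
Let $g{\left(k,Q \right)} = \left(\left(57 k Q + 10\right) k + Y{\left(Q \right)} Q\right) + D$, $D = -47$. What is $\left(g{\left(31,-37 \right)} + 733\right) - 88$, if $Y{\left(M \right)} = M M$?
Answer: $-2076494$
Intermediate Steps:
$Y{\left(M \right)} = M^{2}$
$g{\left(k,Q \right)} = -47 + Q^{3} + k \left(10 + 57 Q k\right)$ ($g{\left(k,Q \right)} = \left(\left(57 k Q + 10\right) k + Q^{2} Q\right) - 47 = \left(\left(57 Q k + 10\right) k + Q^{3}\right) - 47 = \left(\left(10 + 57 Q k\right) k + Q^{3}\right) - 47 = \left(k \left(10 + 57 Q k\right) + Q^{3}\right) - 47 = \left(Q^{3} + k \left(10 + 57 Q k\right)\right) - 47 = -47 + Q^{3} + k \left(10 + 57 Q k\right)$)
$\left(g{\left(31,-37 \right)} + 733\right) - 88 = \left(\left(-47 + \left(-37\right)^{3} + 10 \cdot 31 + 57 \left(-37\right) 31^{2}\right) + 733\right) - 88 = \left(\left(-47 - 50653 + 310 + 57 \left(-37\right) 961\right) + 733\right) + \left(-594 + 506\right) = \left(\left(-47 - 50653 + 310 - 2026749\right) + 733\right) - 88 = \left(-2077139 + 733\right) - 88 = -2076406 - 88 = -2076494$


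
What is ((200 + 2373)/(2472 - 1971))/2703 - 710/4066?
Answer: -475511156/2753094699 ≈ -0.17272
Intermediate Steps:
((200 + 2373)/(2472 - 1971))/2703 - 710/4066 = (2573/501)*(1/2703) - 710*1/4066 = (2573*(1/501))*(1/2703) - 355/2033 = (2573/501)*(1/2703) - 355/2033 = 2573/1354203 - 355/2033 = -475511156/2753094699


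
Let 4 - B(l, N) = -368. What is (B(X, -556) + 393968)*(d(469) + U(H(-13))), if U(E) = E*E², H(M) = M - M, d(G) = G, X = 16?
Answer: 184945460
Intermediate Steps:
B(l, N) = 372 (B(l, N) = 4 - 1*(-368) = 4 + 368 = 372)
H(M) = 0
U(E) = E³
(B(X, -556) + 393968)*(d(469) + U(H(-13))) = (372 + 393968)*(469 + 0³) = 394340*(469 + 0) = 394340*469 = 184945460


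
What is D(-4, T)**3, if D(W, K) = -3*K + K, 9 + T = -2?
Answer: 10648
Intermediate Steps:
T = -11 (T = -9 - 2 = -11)
D(W, K) = -2*K
D(-4, T)**3 = (-2*(-11))**3 = 22**3 = 10648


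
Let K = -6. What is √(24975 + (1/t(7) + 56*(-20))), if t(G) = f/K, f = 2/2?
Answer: √23849 ≈ 154.43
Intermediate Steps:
f = 1 (f = 2*(½) = 1)
t(G) = -⅙ (t(G) = 1/(-6) = 1*(-⅙) = -⅙)
√(24975 + (1/t(7) + 56*(-20))) = √(24975 + (1/(-⅙) + 56*(-20))) = √(24975 + (-6 - 1120)) = √(24975 - 1126) = √23849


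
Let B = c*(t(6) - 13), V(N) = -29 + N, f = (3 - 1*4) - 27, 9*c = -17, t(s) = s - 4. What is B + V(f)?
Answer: -326/9 ≈ -36.222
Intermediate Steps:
t(s) = -4 + s
c = -17/9 (c = (⅑)*(-17) = -17/9 ≈ -1.8889)
f = -28 (f = (3 - 4) - 27 = -1 - 27 = -28)
B = 187/9 (B = -17*((-4 + 6) - 13)/9 = -17*(2 - 13)/9 = -17/9*(-11) = 187/9 ≈ 20.778)
B + V(f) = 187/9 + (-29 - 28) = 187/9 - 57 = -326/9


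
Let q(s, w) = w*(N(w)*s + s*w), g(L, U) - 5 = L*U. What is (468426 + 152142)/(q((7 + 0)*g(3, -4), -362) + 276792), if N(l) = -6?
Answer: -77571/781349 ≈ -0.099278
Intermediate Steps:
g(L, U) = 5 + L*U
q(s, w) = w*(-6*s + s*w)
(468426 + 152142)/(q((7 + 0)*g(3, -4), -362) + 276792) = (468426 + 152142)/(((7 + 0)*(5 + 3*(-4)))*(-362)*(-6 - 362) + 276792) = 620568/((7*(5 - 12))*(-362)*(-368) + 276792) = 620568/((7*(-7))*(-362)*(-368) + 276792) = 620568/(-49*(-362)*(-368) + 276792) = 620568/(-6527584 + 276792) = 620568/(-6250792) = 620568*(-1/6250792) = -77571/781349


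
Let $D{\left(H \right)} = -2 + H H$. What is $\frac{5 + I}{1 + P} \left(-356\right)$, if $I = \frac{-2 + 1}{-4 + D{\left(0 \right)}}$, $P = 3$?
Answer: $- \frac{2759}{6} \approx -459.83$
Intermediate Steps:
$D{\left(H \right)} = -2 + H^{2}$
$I = \frac{1}{6}$ ($I = \frac{-2 + 1}{-4 - \left(2 - 0^{2}\right)} = - \frac{1}{-4 + \left(-2 + 0\right)} = - \frac{1}{-4 - 2} = - \frac{1}{-6} = \left(-1\right) \left(- \frac{1}{6}\right) = \frac{1}{6} \approx 0.16667$)
$\frac{5 + I}{1 + P} \left(-356\right) = \frac{5 + \frac{1}{6}}{1 + 3} \left(-356\right) = \frac{31}{6 \cdot 4} \left(-356\right) = \frac{31}{6} \cdot \frac{1}{4} \left(-356\right) = \frac{31}{24} \left(-356\right) = - \frac{2759}{6}$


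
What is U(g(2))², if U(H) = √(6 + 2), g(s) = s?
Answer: 8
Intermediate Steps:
U(H) = 2*√2 (U(H) = √8 = 2*√2)
U(g(2))² = (2*√2)² = 8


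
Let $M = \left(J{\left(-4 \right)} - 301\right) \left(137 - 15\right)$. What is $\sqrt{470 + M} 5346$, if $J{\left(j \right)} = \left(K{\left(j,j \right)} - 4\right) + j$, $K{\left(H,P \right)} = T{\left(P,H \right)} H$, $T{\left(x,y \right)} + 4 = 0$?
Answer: $10692 i \sqrt{8819} \approx 1.0041 \cdot 10^{6} i$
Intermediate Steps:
$T{\left(x,y \right)} = -4$ ($T{\left(x,y \right)} = -4 + 0 = -4$)
$K{\left(H,P \right)} = - 4 H$
$J{\left(j \right)} = -4 - 3 j$ ($J{\left(j \right)} = \left(- 4 j - 4\right) + j = \left(-4 - 4 j\right) + j = -4 - 3 j$)
$M = -35746$ ($M = \left(\left(-4 - -12\right) - 301\right) \left(137 - 15\right) = \left(\left(-4 + 12\right) - 301\right) 122 = \left(8 - 301\right) 122 = \left(-293\right) 122 = -35746$)
$\sqrt{470 + M} 5346 = \sqrt{470 - 35746} \cdot 5346 = \sqrt{-35276} \cdot 5346 = 2 i \sqrt{8819} \cdot 5346 = 10692 i \sqrt{8819}$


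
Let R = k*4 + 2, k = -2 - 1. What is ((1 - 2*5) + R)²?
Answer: 361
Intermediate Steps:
k = -3
R = -10 (R = -3*4 + 2 = -12 + 2 = -10)
((1 - 2*5) + R)² = ((1 - 2*5) - 10)² = ((1 - 10) - 10)² = (-9 - 10)² = (-19)² = 361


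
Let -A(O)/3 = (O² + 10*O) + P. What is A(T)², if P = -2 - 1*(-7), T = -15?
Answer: 57600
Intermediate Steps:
P = 5 (P = -2 + 7 = 5)
A(O) = -15 - 30*O - 3*O² (A(O) = -3*((O² + 10*O) + 5) = -3*(5 + O² + 10*O) = -15 - 30*O - 3*O²)
A(T)² = (-15 - 30*(-15) - 3*(-15)²)² = (-15 + 450 - 3*225)² = (-15 + 450 - 675)² = (-240)² = 57600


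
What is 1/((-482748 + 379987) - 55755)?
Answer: -1/158516 ≈ -6.3085e-6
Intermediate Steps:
1/((-482748 + 379987) - 55755) = 1/(-102761 - 55755) = 1/(-158516) = -1/158516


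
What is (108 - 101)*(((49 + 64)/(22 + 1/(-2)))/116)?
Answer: 791/2494 ≈ 0.31716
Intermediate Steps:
(108 - 101)*(((49 + 64)/(22 + 1/(-2)))/116) = 7*((113/(22 - ½))*(1/116)) = 7*((113/(43/2))*(1/116)) = 7*((113*(2/43))*(1/116)) = 7*((226/43)*(1/116)) = 7*(113/2494) = 791/2494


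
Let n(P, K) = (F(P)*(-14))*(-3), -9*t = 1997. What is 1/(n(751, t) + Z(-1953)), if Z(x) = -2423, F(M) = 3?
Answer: -1/2297 ≈ -0.00043535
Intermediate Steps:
t = -1997/9 (t = -⅑*1997 = -1997/9 ≈ -221.89)
n(P, K) = 126 (n(P, K) = (3*(-14))*(-3) = -42*(-3) = 126)
1/(n(751, t) + Z(-1953)) = 1/(126 - 2423) = 1/(-2297) = -1/2297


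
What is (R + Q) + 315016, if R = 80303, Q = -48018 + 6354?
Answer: 353655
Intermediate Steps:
Q = -41664
(R + Q) + 315016 = (80303 - 41664) + 315016 = 38639 + 315016 = 353655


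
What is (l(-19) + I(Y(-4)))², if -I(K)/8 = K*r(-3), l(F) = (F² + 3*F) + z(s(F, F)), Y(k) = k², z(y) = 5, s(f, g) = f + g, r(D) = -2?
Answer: 319225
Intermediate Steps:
l(F) = 5 + F² + 3*F (l(F) = (F² + 3*F) + 5 = 5 + F² + 3*F)
I(K) = 16*K (I(K) = -8*K*(-2) = -(-16)*K = 16*K)
(l(-19) + I(Y(-4)))² = ((5 + (-19)² + 3*(-19)) + 16*(-4)²)² = ((5 + 361 - 57) + 16*16)² = (309 + 256)² = 565² = 319225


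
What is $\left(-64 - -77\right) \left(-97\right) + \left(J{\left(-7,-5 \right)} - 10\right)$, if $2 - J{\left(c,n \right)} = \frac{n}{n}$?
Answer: $-1270$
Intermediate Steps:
$J{\left(c,n \right)} = 1$ ($J{\left(c,n \right)} = 2 - \frac{n}{n} = 2 - 1 = 1$)
$\left(-64 - -77\right) \left(-97\right) + \left(J{\left(-7,-5 \right)} - 10\right) = \left(-64 - -77\right) \left(-97\right) + \left(1 - 10\right) = \left(-64 + 77\right) \left(-97\right) + \left(1 - 10\right) = 13 \left(-97\right) - 9 = -1261 - 9 = -1270$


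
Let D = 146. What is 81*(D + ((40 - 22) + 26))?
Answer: 15390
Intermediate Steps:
81*(D + ((40 - 22) + 26)) = 81*(146 + ((40 - 22) + 26)) = 81*(146 + (18 + 26)) = 81*(146 + 44) = 81*190 = 15390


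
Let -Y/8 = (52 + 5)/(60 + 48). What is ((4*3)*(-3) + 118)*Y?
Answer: -3116/9 ≈ -346.22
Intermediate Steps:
Y = -38/9 (Y = -8*(52 + 5)/(60 + 48) = -456/108 = -8*19/36 = -38/9 ≈ -4.2222)
((4*3)*(-3) + 118)*Y = ((4*3)*(-3) + 118)*(-38/9) = (12*(-3) + 118)*(-38/9) = (-36 + 118)*(-38/9) = 82*(-38/9) = -3116/9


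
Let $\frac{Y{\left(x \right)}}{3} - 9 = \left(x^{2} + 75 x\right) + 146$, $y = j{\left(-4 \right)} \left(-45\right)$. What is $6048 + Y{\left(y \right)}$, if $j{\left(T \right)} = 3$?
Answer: $30813$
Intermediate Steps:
$y = -135$ ($y = 3 \left(-45\right) = -135$)
$Y{\left(x \right)} = 465 + 3 x^{2} + 225 x$ ($Y{\left(x \right)} = 27 + 3 \left(\left(x^{2} + 75 x\right) + 146\right) = 27 + 3 \left(146 + x^{2} + 75 x\right) = 27 + \left(438 + 3 x^{2} + 225 x\right) = 465 + 3 x^{2} + 225 x$)
$6048 + Y{\left(y \right)} = 6048 + \left(465 + 3 \left(-135\right)^{2} + 225 \left(-135\right)\right) = 6048 + \left(465 + 3 \cdot 18225 - 30375\right) = 6048 + \left(465 + 54675 - 30375\right) = 6048 + 24765 = 30813$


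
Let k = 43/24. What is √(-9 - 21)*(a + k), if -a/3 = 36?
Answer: -2549*I*√30/24 ≈ -581.73*I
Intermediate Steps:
a = -108 (a = -3*36 = -108)
k = 43/24 (k = 43*(1/24) = 43/24 ≈ 1.7917)
√(-9 - 21)*(a + k) = √(-9 - 21)*(-108 + 43/24) = √(-30)*(-2549/24) = (I*√30)*(-2549/24) = -2549*I*√30/24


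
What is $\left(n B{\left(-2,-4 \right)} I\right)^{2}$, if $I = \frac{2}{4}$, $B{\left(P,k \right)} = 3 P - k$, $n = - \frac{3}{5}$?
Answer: $\frac{9}{25} \approx 0.36$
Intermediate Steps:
$n = - \frac{3}{5}$ ($n = \left(-3\right) \frac{1}{5} = - \frac{3}{5} \approx -0.6$)
$B{\left(P,k \right)} = - k + 3 P$
$I = \frac{1}{2}$ ($I = 2 \cdot \frac{1}{4} = \frac{1}{2} \approx 0.5$)
$\left(n B{\left(-2,-4 \right)} I\right)^{2} = \left(- \frac{3 \left(\left(-1\right) \left(-4\right) + 3 \left(-2\right)\right)}{5} \cdot \frac{1}{2}\right)^{2} = \left(- \frac{3 \left(4 - 6\right)}{5} \cdot \frac{1}{2}\right)^{2} = \left(\left(- \frac{3}{5}\right) \left(-2\right) \frac{1}{2}\right)^{2} = \left(\frac{6}{5} \cdot \frac{1}{2}\right)^{2} = \left(\frac{3}{5}\right)^{2} = \frac{9}{25}$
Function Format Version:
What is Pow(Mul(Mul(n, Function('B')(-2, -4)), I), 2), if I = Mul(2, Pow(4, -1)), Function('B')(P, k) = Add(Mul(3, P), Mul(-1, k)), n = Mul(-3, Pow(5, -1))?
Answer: Rational(9, 25) ≈ 0.36000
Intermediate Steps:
n = Rational(-3, 5) (n = Mul(-3, Rational(1, 5)) = Rational(-3, 5) ≈ -0.60000)
Function('B')(P, k) = Add(Mul(-1, k), Mul(3, P))
I = Rational(1, 2) (I = Mul(2, Rational(1, 4)) = Rational(1, 2) ≈ 0.50000)
Pow(Mul(Mul(n, Function('B')(-2, -4)), I), 2) = Pow(Mul(Mul(Rational(-3, 5), Add(Mul(-1, -4), Mul(3, -2))), Rational(1, 2)), 2) = Pow(Mul(Mul(Rational(-3, 5), Add(4, -6)), Rational(1, 2)), 2) = Pow(Mul(Mul(Rational(-3, 5), -2), Rational(1, 2)), 2) = Pow(Mul(Rational(6, 5), Rational(1, 2)), 2) = Pow(Rational(3, 5), 2) = Rational(9, 25)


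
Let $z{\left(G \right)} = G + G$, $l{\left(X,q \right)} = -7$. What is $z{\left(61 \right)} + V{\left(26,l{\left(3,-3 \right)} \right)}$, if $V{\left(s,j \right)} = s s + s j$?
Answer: $616$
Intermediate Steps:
$z{\left(G \right)} = 2 G$
$V{\left(s,j \right)} = s^{2} + j s$
$z{\left(61 \right)} + V{\left(26,l{\left(3,-3 \right)} \right)} = 2 \cdot 61 + 26 \left(-7 + 26\right) = 122 + 26 \cdot 19 = 122 + 494 = 616$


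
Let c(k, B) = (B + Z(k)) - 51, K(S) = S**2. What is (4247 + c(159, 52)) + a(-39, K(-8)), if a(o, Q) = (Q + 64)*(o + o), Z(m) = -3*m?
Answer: -6213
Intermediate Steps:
a(o, Q) = 2*o*(64 + Q) (a(o, Q) = (64 + Q)*(2*o) = 2*o*(64 + Q))
c(k, B) = -51 + B - 3*k (c(k, B) = (B - 3*k) - 51 = -51 + B - 3*k)
(4247 + c(159, 52)) + a(-39, K(-8)) = (4247 + (-51 + 52 - 3*159)) + 2*(-39)*(64 + (-8)**2) = (4247 + (-51 + 52 - 477)) + 2*(-39)*(64 + 64) = (4247 - 476) + 2*(-39)*128 = 3771 - 9984 = -6213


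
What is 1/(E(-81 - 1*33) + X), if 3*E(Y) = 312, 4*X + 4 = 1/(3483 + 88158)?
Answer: 366564/37756093 ≈ 0.0097087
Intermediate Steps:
X = -366563/366564 (X = -1 + 1/(4*(3483 + 88158)) = -1 + (1/4)/91641 = -1 + (1/4)*(1/91641) = -1 + 1/366564 = -366563/366564 ≈ -1.0000)
E(Y) = 104 (E(Y) = (1/3)*312 = 104)
1/(E(-81 - 1*33) + X) = 1/(104 - 366563/366564) = 1/(37756093/366564) = 366564/37756093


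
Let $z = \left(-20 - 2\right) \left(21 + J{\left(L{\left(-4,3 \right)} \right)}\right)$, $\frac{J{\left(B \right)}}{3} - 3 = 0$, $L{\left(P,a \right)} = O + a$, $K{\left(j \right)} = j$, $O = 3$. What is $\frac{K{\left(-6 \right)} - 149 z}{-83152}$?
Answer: $- \frac{49167}{41576} \approx -1.1826$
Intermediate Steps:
$L{\left(P,a \right)} = 3 + a$
$J{\left(B \right)} = 9$ ($J{\left(B \right)} = 9 + 3 \cdot 0 = 9 + 0 = 9$)
$z = -660$ ($z = \left(-20 - 2\right) \left(21 + 9\right) = \left(-22\right) 30 = -660$)
$\frac{K{\left(-6 \right)} - 149 z}{-83152} = \frac{-6 - -98340}{-83152} = \left(-6 + 98340\right) \left(- \frac{1}{83152}\right) = 98334 \left(- \frac{1}{83152}\right) = - \frac{49167}{41576}$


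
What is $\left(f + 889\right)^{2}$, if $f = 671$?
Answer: $2433600$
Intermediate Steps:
$\left(f + 889\right)^{2} = \left(671 + 889\right)^{2} = 1560^{2} = 2433600$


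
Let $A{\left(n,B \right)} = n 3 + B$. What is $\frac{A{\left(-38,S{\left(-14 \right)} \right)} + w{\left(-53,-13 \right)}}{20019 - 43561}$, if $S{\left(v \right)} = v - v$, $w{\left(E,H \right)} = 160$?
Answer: $- \frac{23}{11771} \approx -0.001954$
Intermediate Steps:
$S{\left(v \right)} = 0$
$A{\left(n,B \right)} = B + 3 n$ ($A{\left(n,B \right)} = 3 n + B = B + 3 n$)
$\frac{A{\left(-38,S{\left(-14 \right)} \right)} + w{\left(-53,-13 \right)}}{20019 - 43561} = \frac{\left(0 + 3 \left(-38\right)\right) + 160}{20019 - 43561} = \frac{\left(0 - 114\right) + 160}{-23542} = \left(-114 + 160\right) \left(- \frac{1}{23542}\right) = 46 \left(- \frac{1}{23542}\right) = - \frac{23}{11771}$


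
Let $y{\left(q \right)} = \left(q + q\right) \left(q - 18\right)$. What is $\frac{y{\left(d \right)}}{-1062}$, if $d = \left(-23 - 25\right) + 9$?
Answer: $- \frac{247}{59} \approx -4.1864$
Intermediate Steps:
$d = -39$ ($d = -48 + 9 = -39$)
$y{\left(q \right)} = 2 q \left(-18 + q\right)$
$\frac{y{\left(d \right)}}{-1062} = \frac{2 \left(-39\right) \left(-18 - 39\right)}{-1062} = 2 \left(-39\right) \left(-57\right) \left(- \frac{1}{1062}\right) = 4446 \left(- \frac{1}{1062}\right) = - \frac{247}{59}$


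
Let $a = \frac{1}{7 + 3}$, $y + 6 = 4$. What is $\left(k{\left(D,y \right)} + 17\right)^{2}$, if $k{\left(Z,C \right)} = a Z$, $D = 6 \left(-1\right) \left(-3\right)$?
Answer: $\frac{8836}{25} \approx 353.44$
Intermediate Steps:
$D = 18$ ($D = \left(-6\right) \left(-3\right) = 18$)
$y = -2$ ($y = -6 + 4 = -2$)
$a = \frac{1}{10} \approx 0.1$
$k{\left(Z,C \right)} = \frac{Z}{10}$
$\left(k{\left(D,y \right)} + 17\right)^{2} = \left(\frac{1}{10} \cdot 18 + 17\right)^{2} = \left(\frac{9}{5} + 17\right)^{2} = \left(\frac{94}{5}\right)^{2} = \frac{8836}{25}$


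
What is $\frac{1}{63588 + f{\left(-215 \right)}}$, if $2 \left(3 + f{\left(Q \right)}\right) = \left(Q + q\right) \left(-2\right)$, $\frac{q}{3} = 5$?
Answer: $\frac{1}{63785} \approx 1.5678 \cdot 10^{-5}$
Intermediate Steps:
$q = 15$ ($q = 3 \cdot 5 = 15$)
$f{\left(Q \right)} = -18 - Q$ ($f{\left(Q \right)} = -3 + \frac{\left(Q + 15\right) \left(-2\right)}{2} = -3 + \frac{\left(15 + Q\right) \left(-2\right)}{2} = -3 + \frac{-30 - 2 Q}{2} = -3 - \left(15 + Q\right) = -18 - Q$)
$\frac{1}{63588 + f{\left(-215 \right)}} = \frac{1}{63588 - -197} = \frac{1}{63588 + \left(-18 + 215\right)} = \frac{1}{63588 + 197} = \frac{1}{63785}$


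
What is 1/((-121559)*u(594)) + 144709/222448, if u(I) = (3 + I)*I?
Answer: 3118986116007055/4794534020401488 ≈ 0.65053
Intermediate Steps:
u(I) = I*(3 + I)
1/((-121559)*u(594)) + 144709/222448 = 1/((-121559)*((594*(3 + 594)))) + 144709/222448 = -1/(121559*(594*597)) + 144709*(1/222448) = -1/121559/354618 + 144709/222448 = -1/121559*1/354618 + 144709/222448 = -1/43107009462 + 144709/222448 = 3118986116007055/4794534020401488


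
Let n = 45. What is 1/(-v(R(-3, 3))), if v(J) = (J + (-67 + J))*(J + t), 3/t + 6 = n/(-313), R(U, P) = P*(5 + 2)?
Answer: 641/328700 ≈ 0.0019501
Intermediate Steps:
R(U, P) = 7*P (R(U, P) = P*7 = 7*P)
t = -313/641 (t = 3/(-6 + 45/(-313)) = 3/(-6 + 45*(-1/313)) = 3/(-6 - 45/313) = 3/(-1923/313) = 3*(-313/1923) = -313/641 ≈ -0.48830)
v(J) = (-67 + 2*J)*(-313/641 + J) (v(J) = (J + (-67 + J))*(J - 313/641) = (-67 + 2*J)*(-313/641 + J))
1/(-v(R(-3, 3))) = 1/(-(20971/641 + 2*(7*3)² - 305011*3/641)) = 1/(-(20971/641 + 2*21² - 43573/641*21)) = 1/(-(20971/641 + 2*441 - 915033/641)) = 1/(-(20971/641 + 882 - 915033/641)) = 1/(-1*(-328700/641)) = 1/(328700/641) = 641/328700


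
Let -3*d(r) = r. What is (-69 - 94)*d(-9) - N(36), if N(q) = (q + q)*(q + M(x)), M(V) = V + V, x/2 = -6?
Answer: -1353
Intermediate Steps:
x = -12 (x = 2*(-6) = -12)
M(V) = 2*V
d(r) = -r/3
N(q) = 2*q*(-24 + q) (N(q) = (q + q)*(q + 2*(-12)) = (2*q)*(q - 24) = (2*q)*(-24 + q) = 2*q*(-24 + q))
(-69 - 94)*d(-9) - N(36) = (-69 - 94)*(-⅓*(-9)) - 2*36*(-24 + 36) = -163*3 - 2*36*12 = -489 - 1*864 = -489 - 864 = -1353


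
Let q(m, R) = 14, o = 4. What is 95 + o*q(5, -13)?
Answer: 151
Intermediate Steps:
95 + o*q(5, -13) = 95 + 4*14 = 95 + 56 = 151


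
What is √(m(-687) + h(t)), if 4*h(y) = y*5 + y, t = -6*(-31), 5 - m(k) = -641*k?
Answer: I*√440083 ≈ 663.39*I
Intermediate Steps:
m(k) = 5 + 641*k (m(k) = 5 - (-641)*k = 5 + 641*k)
t = 186
h(y) = 3*y/2 (h(y) = (y*5 + y)/4 = (5*y + y)/4 = (6*y)/4 = 3*y/2)
√(m(-687) + h(t)) = √((5 + 641*(-687)) + (3/2)*186) = √((5 - 440367) + 279) = √(-440362 + 279) = √(-440083) = I*√440083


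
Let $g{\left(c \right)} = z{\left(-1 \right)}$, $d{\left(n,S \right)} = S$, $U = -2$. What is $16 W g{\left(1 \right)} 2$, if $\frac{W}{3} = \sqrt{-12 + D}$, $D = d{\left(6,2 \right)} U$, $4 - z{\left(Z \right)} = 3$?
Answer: $384 i \approx 384.0 i$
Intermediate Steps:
$z{\left(Z \right)} = 1$ ($z{\left(Z \right)} = 4 - 3 = 1$)
$g{\left(c \right)} = 1$
$D = -4$ ($D = 2 \left(-2\right) = -4$)
$W = 12 i$ ($W = 3 \sqrt{-12 - 4} = 3 \sqrt{-16} = 3 \cdot 4 i = 12 i \approx 12.0 i$)
$16 W g{\left(1 \right)} 2 = 16 \cdot 12 i 1 \cdot 2 = 192 i 2 = 384 i$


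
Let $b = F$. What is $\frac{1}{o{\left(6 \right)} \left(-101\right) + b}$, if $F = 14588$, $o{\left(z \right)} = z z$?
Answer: $\frac{1}{10952} \approx 9.1308 \cdot 10^{-5}$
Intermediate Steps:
$o{\left(z \right)} = z^{2}$
$b = 14588$
$\frac{1}{o{\left(6 \right)} \left(-101\right) + b} = \frac{1}{6^{2} \left(-101\right) + 14588} = \frac{1}{36 \left(-101\right) + 14588} = \frac{1}{-3636 + 14588} = \frac{1}{10952}$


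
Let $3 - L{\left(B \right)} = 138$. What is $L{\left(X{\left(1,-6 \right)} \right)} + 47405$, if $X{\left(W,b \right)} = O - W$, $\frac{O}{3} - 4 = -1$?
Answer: $47270$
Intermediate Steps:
$O = 9$ ($O = 12 + 3 \left(-1\right) = 12 - 3 = 9$)
$X{\left(W,b \right)} = 9 - W$
$L{\left(B \right)} = -135$ ($L{\left(B \right)} = 3 - 138 = -135$)
$L{\left(X{\left(1,-6 \right)} \right)} + 47405 = -135 + 47405 = 47270$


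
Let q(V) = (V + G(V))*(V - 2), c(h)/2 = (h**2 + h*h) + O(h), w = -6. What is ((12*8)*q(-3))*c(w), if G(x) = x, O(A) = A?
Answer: 380160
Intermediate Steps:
c(h) = 2*h + 4*h**2 (c(h) = 2*((h**2 + h*h) + h) = 2*((h**2 + h**2) + h) = 2*(2*h**2 + h) = 2*(h + 2*h**2) = 2*h + 4*h**2)
q(V) = 2*V*(-2 + V) (q(V) = (V + V)*(V - 2) = (2*V)*(-2 + V) = 2*V*(-2 + V))
((12*8)*q(-3))*c(w) = ((12*8)*(2*(-3)*(-2 - 3)))*(2*(-6)*(1 + 2*(-6))) = (96*(2*(-3)*(-5)))*(2*(-6)*(1 - 12)) = (96*30)*(2*(-6)*(-11)) = 2880*132 = 380160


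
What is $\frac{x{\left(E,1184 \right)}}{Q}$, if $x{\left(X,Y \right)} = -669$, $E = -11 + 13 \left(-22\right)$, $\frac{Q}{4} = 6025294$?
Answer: $- \frac{669}{24101176} \approx -2.7758 \cdot 10^{-5}$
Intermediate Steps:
$Q = 24101176$ ($Q = 4 \cdot 6025294 = 24101176$)
$E = -297$ ($E = -11 - 286 = -297$)
$\frac{x{\left(E,1184 \right)}}{Q} = - \frac{669}{24101176}$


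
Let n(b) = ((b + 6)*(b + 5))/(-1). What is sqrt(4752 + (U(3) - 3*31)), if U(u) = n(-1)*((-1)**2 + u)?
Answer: sqrt(4579) ≈ 67.668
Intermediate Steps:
n(b) = -(5 + b)*(6 + b) (n(b) = -(6 + b)*(5 + b) = -(5 + b)*(6 + b))
U(u) = -20 - 20*u (U(u) = (-30 - 1*(-1)**2 - 11*(-1))*((-1)**2 + u) = (-30 - 1*1 + 11)*(1 + u) = (-30 - 1 + 11)*(1 + u) = -20*(1 + u) = -20 - 20*u)
sqrt(4752 + (U(3) - 3*31)) = sqrt(4752 + ((-20 - 20*3) - 3*31)) = sqrt(4752 + ((-20 - 60) - 93)) = sqrt(4752 + (-80 - 93)) = sqrt(4752 - 173) = sqrt(4579)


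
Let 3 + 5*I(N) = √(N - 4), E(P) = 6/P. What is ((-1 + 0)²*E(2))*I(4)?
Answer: -9/5 ≈ -1.8000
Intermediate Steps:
I(N) = -⅗ + √(-4 + N)/5 (I(N) = -⅗ + √(N - 4)/5 = -⅗ + √(-4 + N)/5)
((-1 + 0)²*E(2))*I(4) = ((-1 + 0)²*(6/2))*(-⅗ + √(-4 + 4)/5) = ((-1)²*(6*(½)))*(-⅗ + √0/5) = (1*3)*(-⅗ + (⅕)*0) = 3*(-⅗ + 0) = 3*(-⅗) = -9/5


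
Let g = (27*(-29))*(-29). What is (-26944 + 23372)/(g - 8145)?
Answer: -1786/7281 ≈ -0.24530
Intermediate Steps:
g = 22707 (g = -783*(-29) = 22707)
(-26944 + 23372)/(g - 8145) = (-26944 + 23372)/(22707 - 8145) = -3572/14562 = -3572*1/14562 = -1786/7281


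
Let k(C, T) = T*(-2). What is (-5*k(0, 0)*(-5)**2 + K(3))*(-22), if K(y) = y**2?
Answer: -198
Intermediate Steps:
k(C, T) = -2*T
(-5*k(0, 0)*(-5)**2 + K(3))*(-22) = (-(-10)*0*(-5)**2 + 3**2)*(-22) = (-5*0*25 + 9)*(-22) = (0*25 + 9)*(-22) = (0 + 9)*(-22) = 9*(-22) = -198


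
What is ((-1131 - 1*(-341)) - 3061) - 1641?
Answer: -5492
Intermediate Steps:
((-1131 - 1*(-341)) - 3061) - 1641 = ((-1131 + 341) - 3061) - 1641 = (-790 - 3061) - 1641 = -3851 - 1641 = -5492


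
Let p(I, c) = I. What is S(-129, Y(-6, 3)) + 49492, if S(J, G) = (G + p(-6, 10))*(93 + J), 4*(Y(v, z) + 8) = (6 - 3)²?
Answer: 49915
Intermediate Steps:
Y(v, z) = -23/4 (Y(v, z) = -8 + (6 - 3)²/4 = -8 + (¼)*3² = -8 + (¼)*9 = -8 + 9/4 = -23/4)
S(J, G) = (-6 + G)*(93 + J) (S(J, G) = (G - 6)*(93 + J) = (-6 + G)*(93 + J))
S(-129, Y(-6, 3)) + 49492 = (-558 - 6*(-129) + 93*(-23/4) - 23/4*(-129)) + 49492 = (-558 + 774 - 2139/4 + 2967/4) + 49492 = 423 + 49492 = 49915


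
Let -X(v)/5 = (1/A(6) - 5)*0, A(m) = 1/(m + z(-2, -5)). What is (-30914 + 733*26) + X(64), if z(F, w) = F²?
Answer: -11856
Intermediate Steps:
A(m) = 1/(4 + m) (A(m) = 1/(m + (-2)²) = 1/(m + 4) = 1/(4 + m))
X(v) = 0 (X(v) = -5*(1/(1/(4 + 6)) - 5)*0 = -5*(1/(1/10) - 5)*0 = -5*(1/(⅒) - 5)*0 = -5*(10 - 5)*0 = -25*0 = -5*0 = 0)
(-30914 + 733*26) + X(64) = (-30914 + 733*26) + 0 = (-30914 + 19058) + 0 = -11856 + 0 = -11856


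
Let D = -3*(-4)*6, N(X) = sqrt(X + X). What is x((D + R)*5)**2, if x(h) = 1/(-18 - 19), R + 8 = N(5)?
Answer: 1/1369 ≈ 0.00073046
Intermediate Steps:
N(X) = sqrt(2)*sqrt(X) (N(X) = sqrt(2*X) = sqrt(2)*sqrt(X))
R = -8 + sqrt(10) (R = -8 + sqrt(2)*sqrt(5) = -8 + sqrt(10) ≈ -4.8377)
D = 72 (D = 12*6 = 72)
x(h) = -1/37 (x(h) = 1/(-37) = -1/37)
x((D + R)*5)**2 = (-1/37)**2 = 1/1369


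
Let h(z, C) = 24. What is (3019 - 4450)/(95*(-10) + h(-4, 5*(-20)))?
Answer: 1431/926 ≈ 1.5454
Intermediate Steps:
(3019 - 4450)/(95*(-10) + h(-4, 5*(-20))) = (3019 - 4450)/(95*(-10) + 24) = -1431/(-950 + 24) = -1431/(-926) = -1431*(-1/926) = 1431/926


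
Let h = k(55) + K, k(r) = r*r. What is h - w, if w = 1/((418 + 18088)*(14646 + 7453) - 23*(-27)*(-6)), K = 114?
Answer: 1283726595151/408960368 ≈ 3139.0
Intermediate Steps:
k(r) = r**2
w = 1/408960368 (w = 1/(18506*22099 + 621*(-6)) = 1/(408964094 - 3726) = 1/408960368 ≈ 2.4452e-9)
h = 3139 (h = 55**2 + 114 = 3025 + 114 = 3139)
h - w = 3139 - 1*1/408960368 = 3139 - 1/408960368 = 1283726595151/408960368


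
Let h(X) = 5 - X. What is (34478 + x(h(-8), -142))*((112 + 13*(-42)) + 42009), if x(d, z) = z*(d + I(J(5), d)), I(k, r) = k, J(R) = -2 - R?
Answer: 1398000950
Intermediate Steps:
x(d, z) = z*(-7 + d) (x(d, z) = z*(d + (-2 - 1*5)) = z*(d + (-2 - 5)) = z*(d - 7) = z*(-7 + d))
(34478 + x(h(-8), -142))*((112 + 13*(-42)) + 42009) = (34478 - 142*(-7 + (5 - 1*(-8))))*((112 + 13*(-42)) + 42009) = (34478 - 142*(-7 + (5 + 8)))*((112 - 546) + 42009) = (34478 - 142*(-7 + 13))*(-434 + 42009) = (34478 - 142*6)*41575 = (34478 - 852)*41575 = 33626*41575 = 1398000950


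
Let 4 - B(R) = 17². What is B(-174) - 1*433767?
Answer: -434052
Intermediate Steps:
B(R) = -285 (B(R) = 4 - 1*17² = 4 - 1*289 = 4 - 289 = -285)
B(-174) - 1*433767 = -285 - 1*433767 = -285 - 433767 = -434052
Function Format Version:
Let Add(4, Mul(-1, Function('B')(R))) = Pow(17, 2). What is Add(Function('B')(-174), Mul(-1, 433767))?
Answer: -434052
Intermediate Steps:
Function('B')(R) = -285 (Function('B')(R) = Add(4, Mul(-1, Pow(17, 2))) = Add(4, Mul(-1, 289)) = Add(4, -289) = -285)
Add(Function('B')(-174), Mul(-1, 433767)) = Add(-285, Mul(-1, 433767)) = Add(-285, -433767) = -434052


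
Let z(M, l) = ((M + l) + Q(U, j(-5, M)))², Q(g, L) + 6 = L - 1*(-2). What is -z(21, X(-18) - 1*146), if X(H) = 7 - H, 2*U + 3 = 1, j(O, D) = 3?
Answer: -10201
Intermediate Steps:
U = -1 (U = -3/2 + (½)*1 = -3/2 + ½ = -1)
Q(g, L) = -4 + L (Q(g, L) = -6 + (L - 1*(-2)) = -6 + (L + 2) = -6 + (2 + L) = -4 + L)
z(M, l) = (-1 + M + l)² (z(M, l) = ((M + l) + (-4 + 3))² = ((M + l) - 1)² = (-1 + M + l)²)
-z(21, X(-18) - 1*146) = -(-1 + 21 + ((7 - 1*(-18)) - 1*146))² = -(-1 + 21 + ((7 + 18) - 146))² = -(-1 + 21 + (25 - 146))² = -(-1 + 21 - 121)² = -1*(-101)² = -1*10201 = -10201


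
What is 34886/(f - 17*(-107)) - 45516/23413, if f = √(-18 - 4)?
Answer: 1335131017814/77468536379 - 34886*I*√22/3308783 ≈ 17.234 - 0.049453*I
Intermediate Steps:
f = I*√22 (f = √(-22) = I*√22 ≈ 4.6904*I)
34886/(f - 17*(-107)) - 45516/23413 = 34886/(I*√22 - 17*(-107)) - 45516/23413 = 34886/(I*√22 + 1819) - 45516*1/23413 = 34886/(1819 + I*√22) - 45516/23413 = -45516/23413 + 34886/(1819 + I*√22)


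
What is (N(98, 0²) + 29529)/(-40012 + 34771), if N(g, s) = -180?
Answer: -9783/1747 ≈ -5.5999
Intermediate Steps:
(N(98, 0²) + 29529)/(-40012 + 34771) = (-180 + 29529)/(-40012 + 34771) = 29349/(-5241) = 29349*(-1/5241) = -9783/1747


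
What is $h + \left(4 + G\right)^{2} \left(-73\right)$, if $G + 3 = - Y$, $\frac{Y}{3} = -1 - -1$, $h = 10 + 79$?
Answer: $16$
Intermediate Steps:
$h = 89$
$Y = 0$ ($Y = 3 \left(-1 - -1\right) = 3 \left(-1 + 1\right) = 3 \cdot 0 = 0$)
$G = -3$ ($G = -3 - 0 = -3 + 0 = -3$)
$h + \left(4 + G\right)^{2} \left(-73\right) = 89 + \left(4 - 3\right)^{2} \left(-73\right) = 89 + 1^{2} \left(-73\right) = 89 + 1 \left(-73\right) = 89 - 73 = 16$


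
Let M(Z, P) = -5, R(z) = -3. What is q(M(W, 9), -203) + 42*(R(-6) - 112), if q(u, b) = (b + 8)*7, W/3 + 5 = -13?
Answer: -6195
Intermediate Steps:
W = -54 (W = -15 + 3*(-13) = -15 - 39 = -54)
q(u, b) = 56 + 7*b (q(u, b) = (8 + b)*7 = 56 + 7*b)
q(M(W, 9), -203) + 42*(R(-6) - 112) = (56 + 7*(-203)) + 42*(-3 - 112) = (56 - 1421) + 42*(-115) = -1365 - 4830 = -6195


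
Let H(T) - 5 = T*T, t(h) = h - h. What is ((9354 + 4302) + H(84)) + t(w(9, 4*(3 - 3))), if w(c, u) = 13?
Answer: 20717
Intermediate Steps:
t(h) = 0
H(T) = 5 + T² (H(T) = 5 + T*T = 5 + T²)
((9354 + 4302) + H(84)) + t(w(9, 4*(3 - 3))) = ((9354 + 4302) + (5 + 84²)) + 0 = (13656 + (5 + 7056)) + 0 = (13656 + 7061) + 0 = 20717 + 0 = 20717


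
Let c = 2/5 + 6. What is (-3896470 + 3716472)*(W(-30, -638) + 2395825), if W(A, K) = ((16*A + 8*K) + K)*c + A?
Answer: -2120353220258/5 ≈ -4.2407e+11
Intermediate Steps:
c = 32/5 (c = 2*(1/5) + 6 = 2/5 + 6 = 32/5 ≈ 6.4000)
W(A, K) = 288*K/5 + 517*A/5 (W(A, K) = ((16*A + 8*K) + K)*(32/5) + A = ((8*K + 16*A) + K)*(32/5) + A = (9*K + 16*A)*(32/5) + A = (288*K/5 + 512*A/5) + A = 288*K/5 + 517*A/5)
(-3896470 + 3716472)*(W(-30, -638) + 2395825) = (-3896470 + 3716472)*(((288/5)*(-638) + (517/5)*(-30)) + 2395825) = -179998*((-183744/5 - 3102) + 2395825) = -179998*(-199254/5 + 2395825) = -179998*11779871/5 = -2120353220258/5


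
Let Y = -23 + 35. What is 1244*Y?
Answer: 14928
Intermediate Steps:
Y = 12
1244*Y = 1244*12 = 14928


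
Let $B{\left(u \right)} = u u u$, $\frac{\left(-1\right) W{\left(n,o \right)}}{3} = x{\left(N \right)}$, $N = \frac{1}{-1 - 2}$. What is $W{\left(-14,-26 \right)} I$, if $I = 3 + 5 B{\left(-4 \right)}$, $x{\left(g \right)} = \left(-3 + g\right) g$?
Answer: $\frac{3170}{3} \approx 1056.7$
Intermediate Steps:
$N = - \frac{1}{3}$ ($N = \frac{1}{-3} = - \frac{1}{3} \approx -0.33333$)
$x{\left(g \right)} = g \left(-3 + g\right)$
$W{\left(n,o \right)} = - \frac{10}{3}$ ($W{\left(n,o \right)} = - 3 \left(- \frac{-3 - \frac{1}{3}}{3}\right) = - 3 \left(\left(- \frac{1}{3}\right) \left(- \frac{10}{3}\right)\right) = \left(-3\right) \frac{10}{9} = - \frac{10}{3}$)
$B{\left(u \right)} = u^{3}$ ($B{\left(u \right)} = u^{2} u = u^{3}$)
$I = -317$ ($I = 3 + 5 \left(-4\right)^{3} = 3 + 5 \left(-64\right) = 3 - 320 = -317$)
$W{\left(-14,-26 \right)} I = \left(- \frac{10}{3}\right) \left(-317\right) = \frac{3170}{3}$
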